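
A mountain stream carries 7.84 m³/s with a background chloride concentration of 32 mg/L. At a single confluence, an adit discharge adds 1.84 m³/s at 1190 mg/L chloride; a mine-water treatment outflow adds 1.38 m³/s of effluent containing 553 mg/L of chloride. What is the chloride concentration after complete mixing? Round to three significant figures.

Conservation of mass: C = (7.840·32.00 + 1.840·1190 + 1.380·553.0) / 11.06 = 3204/11.06 = 289.7 mg/L.

290 mg/L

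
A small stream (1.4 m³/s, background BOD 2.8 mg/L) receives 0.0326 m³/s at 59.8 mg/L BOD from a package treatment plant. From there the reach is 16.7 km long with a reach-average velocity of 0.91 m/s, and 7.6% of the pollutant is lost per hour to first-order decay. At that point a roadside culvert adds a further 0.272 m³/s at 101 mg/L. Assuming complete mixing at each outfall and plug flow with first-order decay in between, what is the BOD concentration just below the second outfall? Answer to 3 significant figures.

Mass balance: C = (1.400·2.800 + 0.03260·59.80) / 1.433 = 5.869/1.433 = 4.097 mg/L; combined flow 1.433 m³/s.
Travel time t = 16.7·1000 / 0.91 = 18350 s = 5.098 h.
7.6%/h lost → k = −ln(1 − 0.076) = 0.07904 h⁻¹.
Applying C = C₀e^(−kt): 4.097 × 0.6684 = 2.738 mg/L.
Second outfall: C = (1.433·2.738 + 0.2720·101.0)/1.705 = 18.42 mg/L.

18.4 mg/L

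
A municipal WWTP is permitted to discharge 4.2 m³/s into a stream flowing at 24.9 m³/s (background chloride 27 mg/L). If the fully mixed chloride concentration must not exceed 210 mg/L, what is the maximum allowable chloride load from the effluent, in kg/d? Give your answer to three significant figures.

Mass balance at the limit: 24.90·27.00 + 4.200·Cₑ = 29.10·210 → Cₑ = 1295 mg/L.
Load = 4.200 m³/s × 1295 g/m³ × 86 400 s/d = 469900 kg/d.

470000 kg/d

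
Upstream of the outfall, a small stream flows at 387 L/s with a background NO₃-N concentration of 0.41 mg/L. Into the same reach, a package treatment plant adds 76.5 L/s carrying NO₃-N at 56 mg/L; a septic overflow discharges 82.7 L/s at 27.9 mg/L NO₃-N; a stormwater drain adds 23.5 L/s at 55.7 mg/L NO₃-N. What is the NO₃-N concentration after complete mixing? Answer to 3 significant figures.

14.1 mg/L

Flow-weighted average: C = (387.0·0.4100 + 76.50·56.00 + 82.70·27.90 + 23.50·55.70) / 569.7 = 8059/569.7 = 14.15 mg/L.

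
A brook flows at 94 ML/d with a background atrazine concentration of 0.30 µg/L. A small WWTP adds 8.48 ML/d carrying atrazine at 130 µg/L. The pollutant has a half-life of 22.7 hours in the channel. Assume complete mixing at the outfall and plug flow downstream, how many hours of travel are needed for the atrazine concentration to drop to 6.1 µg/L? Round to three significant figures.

Mixed concentration C = ΣQC/ΣQ = (94.00·0.3000 + 8.480·130.0) / 102.5 = 1131/102.5 = 11.03 µg/L.
Half-life 22.7 h → k = ln 2 / 22.7 = 0.03054 h⁻¹ = 0.7328 d⁻¹.
11.03·exp(−k·t) = 6.1 → t = ln(11.03/6.1)/k = 69860 s = 19.41 h.

19.4 h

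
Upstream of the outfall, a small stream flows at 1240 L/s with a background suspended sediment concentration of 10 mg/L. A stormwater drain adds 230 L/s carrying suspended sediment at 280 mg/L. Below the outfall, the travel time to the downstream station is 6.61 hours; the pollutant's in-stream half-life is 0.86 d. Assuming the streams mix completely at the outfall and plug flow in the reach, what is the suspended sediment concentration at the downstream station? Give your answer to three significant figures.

41.8 mg/L

Mass balance: C = (1240·10.00 + 230.0·280.0) / 1470 = 76800/1470 = 52.24 mg/L.
Half-life 0.86 d → k = ln 2 / 0.86 = 0.8060 d⁻¹.
After decay, C = 52.24 × e^(−kt) = 52.24 × 0.8009 = 41.84 mg/L.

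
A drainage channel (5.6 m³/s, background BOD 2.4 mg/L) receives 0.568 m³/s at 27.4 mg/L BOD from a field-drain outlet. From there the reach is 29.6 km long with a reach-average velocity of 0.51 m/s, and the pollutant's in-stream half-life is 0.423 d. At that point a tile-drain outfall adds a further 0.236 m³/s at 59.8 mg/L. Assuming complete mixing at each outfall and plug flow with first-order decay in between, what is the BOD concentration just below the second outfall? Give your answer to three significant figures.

3.71 mg/L

Mixed concentration C = ΣQC/ΣQ = (5.600·2.400 + 0.5680·27.40) / 6.168 = 29.00/6.168 = 4.702 mg/L; combined flow 6.168 m³/s.
Travel time t = 29.6·1000 / 0.51 = 58040 s = 16.12 h.
Half-life 0.423 d → k = ln 2 / 0.423 = 1.639 d⁻¹.
After decay, C = 4.702 × e^(−kt) = 4.702 × 0.3326 = 1.564 mg/L.
At the second outfall, C = (6.168·1.564 + 0.2360·59.80) / (6.168 + 0.2360) = 3.710 mg/L.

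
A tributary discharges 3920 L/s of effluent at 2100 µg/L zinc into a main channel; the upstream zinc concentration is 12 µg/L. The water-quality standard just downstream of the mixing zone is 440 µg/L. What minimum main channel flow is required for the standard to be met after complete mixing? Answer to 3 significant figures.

Set C_mix = 440: (Q·12.00 + 3920·2100) / (Q + 3920) = 440
→ Q = 3920·(2100 − 440)/(440 − 12.00) = 15200 L/s.

15200 L/s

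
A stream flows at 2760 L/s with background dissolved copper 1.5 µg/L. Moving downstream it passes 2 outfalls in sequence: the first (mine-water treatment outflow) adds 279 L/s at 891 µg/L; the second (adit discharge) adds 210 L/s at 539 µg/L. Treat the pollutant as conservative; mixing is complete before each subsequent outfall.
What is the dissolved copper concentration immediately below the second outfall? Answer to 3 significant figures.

Below outfall 1: Q → 3039 L/s, C = (2760·1.500 + 279.0·891.0)/3039 = 83.16 µg/L.
Below outfall 2: Q → 3249 L/s, C = (3039·83.16 + 210.0·539.0)/3249 = 112.6 µg/L.

113 µg/L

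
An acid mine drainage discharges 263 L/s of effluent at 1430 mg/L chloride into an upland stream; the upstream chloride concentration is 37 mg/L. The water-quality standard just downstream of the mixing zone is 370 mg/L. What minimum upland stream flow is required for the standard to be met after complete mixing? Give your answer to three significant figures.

837 L/s

Set C_mix = 370: (Q·37.00 + 263.0·1430) / (Q + 263.0) = 370
→ Q = 263.0·(1430 − 370)/(370 − 37.00) = 837.2 L/s.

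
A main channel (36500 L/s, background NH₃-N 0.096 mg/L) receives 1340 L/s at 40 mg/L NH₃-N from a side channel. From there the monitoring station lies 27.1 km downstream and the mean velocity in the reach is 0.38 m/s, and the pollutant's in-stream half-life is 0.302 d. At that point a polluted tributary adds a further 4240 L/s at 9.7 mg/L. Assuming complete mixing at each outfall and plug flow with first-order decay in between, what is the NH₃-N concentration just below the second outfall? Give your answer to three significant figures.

Conservation of mass: C = (36500·0.09600 + 1340·40.00) / 37840 = 57100/37840 = 1.509 mg/L; combined flow 37840 L/s.
Travel time t = 27.1·1000 / 0.38 = 71320 s = 19.81 h.
Half-life 0.302 d → k = ln 2 / 0.302 = 2.295 d⁻¹.
Decay over the reach: 1.509·exp(−kt) = 1.509·0.1504 = 0.2270 mg/L.
At the second outfall, C = (37840·0.2270 + 4240·9.700) / (37840 + 4240) = 1.181 mg/L.

1.18 mg/L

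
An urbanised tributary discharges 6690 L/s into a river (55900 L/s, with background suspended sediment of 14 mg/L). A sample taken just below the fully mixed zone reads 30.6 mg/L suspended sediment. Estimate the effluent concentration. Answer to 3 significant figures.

169 mg/L

Mass balance: 55900·14.00 + 6690·Cₑ = 62590·30.60
→ Cₑ = (62590·30.60 − 55900·14.00) / 6690 = 169.3 mg/L.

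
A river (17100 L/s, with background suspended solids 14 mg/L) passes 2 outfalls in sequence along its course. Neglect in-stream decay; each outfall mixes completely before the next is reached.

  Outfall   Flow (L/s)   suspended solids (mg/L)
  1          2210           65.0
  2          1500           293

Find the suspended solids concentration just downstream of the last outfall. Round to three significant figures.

After outfall 1: Q = 17100 + 2210 = 19310 L/s; C = (17100·14.00 + 2210·65.00)/19310 = 19.84 mg/L.
After outfall 2: Q = 19310 + 1500 = 20810 L/s; C = (19310·19.84 + 1500·293.0)/20810 = 39.53 mg/L.

39.5 mg/L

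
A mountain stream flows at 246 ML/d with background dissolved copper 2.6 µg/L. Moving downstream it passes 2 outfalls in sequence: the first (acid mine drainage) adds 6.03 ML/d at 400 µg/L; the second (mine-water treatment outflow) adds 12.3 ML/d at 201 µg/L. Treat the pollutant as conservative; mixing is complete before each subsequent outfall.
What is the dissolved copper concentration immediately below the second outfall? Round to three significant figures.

Outfall 1: combined Q = 252.0 ML/d; C = (246.0·2.600 + 6.030·400.0)/252.0 = 12.11 µg/L.
Outfall 2: combined Q = 264.3 ML/d; C = (252.0·12.11 + 12.30·201.0)/264.3 = 20.90 µg/L.

20.9 µg/L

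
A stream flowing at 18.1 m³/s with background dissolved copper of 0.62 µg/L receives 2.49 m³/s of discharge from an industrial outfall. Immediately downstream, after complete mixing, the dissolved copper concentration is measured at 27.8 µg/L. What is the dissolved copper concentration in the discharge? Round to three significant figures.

Mass balance: 18.10·0.6200 + 2.490·Cₑ = 20.59·27.80
→ Cₑ = (20.59·27.80 − 18.10·0.6200) / 2.490 = 225.4 µg/L.

225 µg/L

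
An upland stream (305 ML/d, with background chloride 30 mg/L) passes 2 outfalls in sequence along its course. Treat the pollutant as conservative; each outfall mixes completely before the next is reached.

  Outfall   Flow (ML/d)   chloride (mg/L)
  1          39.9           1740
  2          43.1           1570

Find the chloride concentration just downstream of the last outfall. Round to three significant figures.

377 mg/L

Outfall 1: combined Q = 344.9 ML/d; C = (305.0·30.00 + 39.90·1740)/344.9 = 227.8 mg/L.
Outfall 2: combined Q = 388.0 ML/d; C = (344.9·227.8 + 43.10·1570)/388.0 = 376.9 mg/L.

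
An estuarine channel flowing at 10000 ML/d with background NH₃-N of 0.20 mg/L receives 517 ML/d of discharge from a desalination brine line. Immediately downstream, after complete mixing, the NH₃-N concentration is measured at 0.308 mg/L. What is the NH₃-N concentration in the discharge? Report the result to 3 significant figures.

2.40 mg/L

Mass balance: 10000·0.2000 + 517.0·Cₑ = 10520·0.3080
→ Cₑ = (10520·0.3080 − 10000·0.2000) / 517.0 = 2.397 mg/L.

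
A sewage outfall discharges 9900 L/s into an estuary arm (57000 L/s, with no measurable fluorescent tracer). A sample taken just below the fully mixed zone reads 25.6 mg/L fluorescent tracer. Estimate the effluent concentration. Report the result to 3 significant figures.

Mass balance: 57000·0 + 9900·Cₑ = 66900·25.60
→ Cₑ = (66900·25.60 − 57000·0) / 9900 = 173.0 mg/L.

173 mg/L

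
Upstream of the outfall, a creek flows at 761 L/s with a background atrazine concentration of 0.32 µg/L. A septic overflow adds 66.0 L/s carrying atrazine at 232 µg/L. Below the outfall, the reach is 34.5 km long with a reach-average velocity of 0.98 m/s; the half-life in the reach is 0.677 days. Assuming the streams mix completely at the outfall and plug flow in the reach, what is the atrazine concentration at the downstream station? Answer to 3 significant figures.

After mixing, C = (761.0·0.3200 + 66.00·232.0) / 827.0 = 15560/827.0 = 18.81 µg/L.
Travel time t = 34.5·1000 / 0.98 = 35200 s = 9.779 h.
Half-life 0.677 d → k = ln 2 / 0.677 = 1.024 d⁻¹.
After decay, C = 18.81 × e^(−kt) = 18.81 × 0.6589 = 12.39 µg/L.

12.4 µg/L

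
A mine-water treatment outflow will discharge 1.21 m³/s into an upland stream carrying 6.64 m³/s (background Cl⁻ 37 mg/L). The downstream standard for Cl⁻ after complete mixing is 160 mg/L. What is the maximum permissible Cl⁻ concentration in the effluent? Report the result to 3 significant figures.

835 mg/L

At the limit, (Qr·Cr + Qe·Cₑ)/(Qr + Qe) = 160:
Cₑ = (7.850·160 − 6.640·37.00) / 1.210 = 835.0 mg/L.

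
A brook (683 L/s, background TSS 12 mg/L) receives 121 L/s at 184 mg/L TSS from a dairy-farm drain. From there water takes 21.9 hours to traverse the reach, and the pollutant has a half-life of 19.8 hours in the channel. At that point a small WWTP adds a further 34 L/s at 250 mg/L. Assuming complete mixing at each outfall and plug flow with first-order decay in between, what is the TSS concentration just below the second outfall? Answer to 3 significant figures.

Flow-weighted average: C = (683.0·12.00 + 121.0·184.0) / 804.0 = 30460/804.0 = 37.89 mg/L; combined flow 804.0 L/s.
Half-life 19.8 h → k = ln 2 / 19.8 = 0.03501 h⁻¹ = 0.8402 d⁻¹.
Decay over the reach: 37.89·exp(−kt) = 37.89·0.4646 = 17.60 mg/L.
Second outfall: C = (804.0·17.60 + 34.00·250.0)/838.0 = 27.03 mg/L.

27.0 mg/L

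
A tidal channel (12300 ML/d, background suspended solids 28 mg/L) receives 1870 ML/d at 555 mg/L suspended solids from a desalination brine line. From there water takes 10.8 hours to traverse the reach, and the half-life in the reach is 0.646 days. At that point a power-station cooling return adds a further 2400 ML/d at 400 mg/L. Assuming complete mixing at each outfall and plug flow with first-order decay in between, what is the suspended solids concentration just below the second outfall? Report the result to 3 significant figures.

109 mg/L

Mass balance: C = (12300·28.00 + 1870·555.0) / 14170 = 1382000/14170 = 97.55 mg/L; combined flow 14170 ML/d.
Half-life 0.646 d → k = ln 2 / 0.646 = 1.073 d⁻¹.
After decay, C = 97.55 × e^(−kt) = 97.55 × 0.6170 = 60.19 mg/L.
Second outfall: C = (14170·60.19 + 2400·400.0)/16570 = 109.4 mg/L.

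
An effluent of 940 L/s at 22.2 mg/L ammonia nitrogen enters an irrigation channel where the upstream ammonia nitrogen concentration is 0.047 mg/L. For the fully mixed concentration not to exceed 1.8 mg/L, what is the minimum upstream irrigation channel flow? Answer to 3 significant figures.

10900 L/s

Set C_mix = 1.8: (Q·0.04700 + 940.0·22.20) / (Q + 940.0) = 1.8
→ Q = 940.0·(22.20 − 1.8)/(1.8 − 0.04700) = 10940 L/s.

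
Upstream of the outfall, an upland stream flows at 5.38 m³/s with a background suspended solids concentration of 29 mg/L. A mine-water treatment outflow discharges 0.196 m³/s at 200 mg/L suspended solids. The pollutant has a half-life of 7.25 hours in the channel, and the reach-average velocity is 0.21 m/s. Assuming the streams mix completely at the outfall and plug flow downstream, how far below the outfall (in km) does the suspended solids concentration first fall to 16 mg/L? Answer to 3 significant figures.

6.19 km

Mass balance: C = (5.380·29.00 + 0.1960·200.0) / 5.576 = 195.2/5.576 = 35.01 mg/L.
Half-life 7.25 h → k = ln 2 / 7.25 = 0.09561 h⁻¹ = 2.295 d⁻¹.
Set 35.01·exp(−k·t) = 16 → t = ln(35.01/16)/k = 29490 s = 8.191 h.
Distance = v·t = 0.21·29490 = 6192 m = 6.192 km.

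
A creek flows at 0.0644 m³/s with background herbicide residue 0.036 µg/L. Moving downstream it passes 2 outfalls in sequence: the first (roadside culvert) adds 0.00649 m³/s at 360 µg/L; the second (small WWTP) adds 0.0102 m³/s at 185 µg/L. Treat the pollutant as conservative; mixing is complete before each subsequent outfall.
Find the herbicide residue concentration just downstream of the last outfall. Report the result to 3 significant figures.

52.1 µg/L

Below outfall 1: Q → 0.07089 m³/s, C = (0.06440·0.03600 + 0.006490·360.0)/0.07089 = 32.99 µg/L.
Below outfall 2: Q → 0.08109 m³/s, C = (0.07089·32.99 + 0.01020·185.0)/0.08109 = 52.11 µg/L.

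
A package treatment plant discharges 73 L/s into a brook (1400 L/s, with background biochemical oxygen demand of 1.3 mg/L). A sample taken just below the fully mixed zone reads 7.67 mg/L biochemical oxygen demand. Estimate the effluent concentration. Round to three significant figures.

130 mg/L

Mass balance: 1400·1.300 + 73.00·Cₑ = 1473·7.670
→ Cₑ = (1473·7.670 − 1400·1.300) / 73.00 = 129.8 mg/L.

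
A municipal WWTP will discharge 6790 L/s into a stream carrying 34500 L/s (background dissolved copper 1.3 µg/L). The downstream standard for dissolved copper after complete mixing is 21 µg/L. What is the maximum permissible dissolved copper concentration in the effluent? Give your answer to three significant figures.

At the limit, (Qr·Cr + Qe·Cₑ)/(Qr + Qe) = 21:
Cₑ = (41290·21 − 34500·1.300) / 6790 = 121.1 µg/L.

121 µg/L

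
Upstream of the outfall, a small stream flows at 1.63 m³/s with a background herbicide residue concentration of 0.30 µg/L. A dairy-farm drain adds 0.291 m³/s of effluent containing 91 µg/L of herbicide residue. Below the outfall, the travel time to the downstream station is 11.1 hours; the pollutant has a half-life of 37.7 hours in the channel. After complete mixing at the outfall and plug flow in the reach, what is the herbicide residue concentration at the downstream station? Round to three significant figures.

Conservation of mass: C = (1.630·0.3000 + 0.2910·91.00) / 1.921 = 26.97/1.921 = 14.04 µg/L.
Half-life 37.7 h → k = ln 2 / 37.7 = 0.01839 h⁻¹ = 0.4413 d⁻¹.
First-order decay: C = 14.04·exp(−k·t) = 14.04·0.8154 = 11.45 µg/L.

11.4 µg/L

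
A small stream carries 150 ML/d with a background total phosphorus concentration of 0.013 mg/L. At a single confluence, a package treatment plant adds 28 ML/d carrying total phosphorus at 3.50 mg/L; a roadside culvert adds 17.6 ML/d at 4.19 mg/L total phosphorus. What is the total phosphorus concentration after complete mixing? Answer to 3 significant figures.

0.888 mg/L

Mass balance: C = (150.0·0.01300 + 28.00·3.500 + 17.60·4.190) / 195.6 = 173.7/195.6 = 0.8880 mg/L.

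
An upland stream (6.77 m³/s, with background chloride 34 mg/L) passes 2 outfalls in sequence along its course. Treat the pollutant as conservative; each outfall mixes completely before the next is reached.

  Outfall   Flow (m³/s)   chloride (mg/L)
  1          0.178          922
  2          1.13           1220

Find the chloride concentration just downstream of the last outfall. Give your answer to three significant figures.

219 mg/L

After outfall 1: Q = 6.770 + 0.1780 = 6.948 m³/s; C = (6.770·34.00 + 0.1780·922.0)/6.948 = 56.75 mg/L.
After outfall 2: Q = 6.948 + 1.130 = 8.078 m³/s; C = (6.948·56.75 + 1.130·1220)/8.078 = 219.5 mg/L.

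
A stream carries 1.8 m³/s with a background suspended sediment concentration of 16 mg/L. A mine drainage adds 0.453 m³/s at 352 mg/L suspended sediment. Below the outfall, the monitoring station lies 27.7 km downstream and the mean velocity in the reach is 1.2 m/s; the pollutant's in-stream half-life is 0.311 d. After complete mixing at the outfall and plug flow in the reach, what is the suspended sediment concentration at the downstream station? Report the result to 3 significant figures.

Flow-weighted average: C = (1.800·16.00 + 0.4530·352.0) / 2.253 = 188.3/2.253 = 83.56 mg/L.
Travel time t = 27.7·1000 / 1.2 = 23080 s = 6.412 h.
Half-life 0.311 d → k = ln 2 / 0.311 = 2.229 d⁻¹.
First-order decay: C = 83.56·exp(−k·t) = 83.56·0.5513 = 46.07 mg/L.

46.1 mg/L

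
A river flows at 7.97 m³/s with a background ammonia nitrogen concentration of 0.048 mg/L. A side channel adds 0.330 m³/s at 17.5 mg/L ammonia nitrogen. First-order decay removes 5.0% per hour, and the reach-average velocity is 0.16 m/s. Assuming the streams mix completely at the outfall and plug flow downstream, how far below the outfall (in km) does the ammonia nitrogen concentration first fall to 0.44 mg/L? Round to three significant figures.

Mixed concentration C = ΣQC/ΣQ = (7.970·0.04800 + 0.3300·17.50) / 8.300 = 6.158/8.300 = 0.7419 mg/L.
5.0%/h lost → k = −ln(1 − 0.05) = 0.05129 h⁻¹.
Set 0.7419·exp(−k·t) = 0.44 → t = ln(0.7419/0.44)/k = 36660 s = 10.18 h.
Distance = v·t = 0.16·36660 = 5866 m = 5.866 km.

5.87 km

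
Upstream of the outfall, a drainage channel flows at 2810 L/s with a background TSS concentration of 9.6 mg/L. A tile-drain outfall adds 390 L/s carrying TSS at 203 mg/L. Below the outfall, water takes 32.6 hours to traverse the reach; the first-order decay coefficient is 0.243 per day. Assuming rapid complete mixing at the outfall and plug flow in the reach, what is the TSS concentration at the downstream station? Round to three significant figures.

23.8 mg/L

Mass balance: C = (2810·9.600 + 390.0·203.0) / 3200 = 106100/3200 = 33.17 mg/L.
After decay, C = 33.17 × e^(−kt) = 33.17 × 0.7189 = 23.85 mg/L.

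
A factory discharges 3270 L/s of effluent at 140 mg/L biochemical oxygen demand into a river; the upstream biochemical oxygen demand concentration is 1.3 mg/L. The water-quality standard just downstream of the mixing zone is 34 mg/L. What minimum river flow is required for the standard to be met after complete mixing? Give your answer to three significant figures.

10600 L/s

Set C_mix = 34: (Q·1.300 + 3270·140.0) / (Q + 3270) = 34
→ Q = 3270·(140.0 − 34)/(34 − 1.300) = 10600 L/s.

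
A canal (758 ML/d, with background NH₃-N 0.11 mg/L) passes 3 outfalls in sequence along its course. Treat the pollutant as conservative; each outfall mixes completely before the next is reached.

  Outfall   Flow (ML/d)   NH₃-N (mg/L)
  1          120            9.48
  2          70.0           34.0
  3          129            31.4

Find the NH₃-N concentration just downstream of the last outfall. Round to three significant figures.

7.10 mg/L

Outfall 1: combined Q = 878.0 ML/d; C = (758.0·0.1100 + 120.0·9.480)/878.0 = 1.391 mg/L.
Outfall 2: combined Q = 948.0 ML/d; C = (878.0·1.391 + 70.00·34.00)/948.0 = 3.799 mg/L.
Outfall 3: combined Q = 1077 ML/d; C = (948.0·3.799 + 129.0·31.40)/1077 = 7.105 mg/L.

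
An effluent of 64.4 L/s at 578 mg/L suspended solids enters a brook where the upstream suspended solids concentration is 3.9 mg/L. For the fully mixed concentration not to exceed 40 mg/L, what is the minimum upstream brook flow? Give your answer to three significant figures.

Set C_mix = 40: (Q·3.900 + 64.40·578.0) / (Q + 64.40) = 40
→ Q = 64.40·(578.0 − 40)/(40 − 3.900) = 959.8 L/s.

960 L/s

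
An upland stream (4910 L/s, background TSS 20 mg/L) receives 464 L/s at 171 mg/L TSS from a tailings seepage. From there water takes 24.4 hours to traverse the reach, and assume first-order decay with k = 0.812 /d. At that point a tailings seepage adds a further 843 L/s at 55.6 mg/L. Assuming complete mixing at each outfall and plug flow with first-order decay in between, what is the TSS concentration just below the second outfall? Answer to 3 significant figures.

20.0 mg/L

After mixing, C = (4910·20.00 + 464.0·171.0) / 5374 = 177500/5374 = 33.04 mg/L; combined flow 5374 L/s.
Applying C = C₀e^(−kt): 33.04 × 0.4380 = 14.47 mg/L.
Second outfall: C = (5374·14.47 + 843.0·55.60)/6217 = 20.05 mg/L.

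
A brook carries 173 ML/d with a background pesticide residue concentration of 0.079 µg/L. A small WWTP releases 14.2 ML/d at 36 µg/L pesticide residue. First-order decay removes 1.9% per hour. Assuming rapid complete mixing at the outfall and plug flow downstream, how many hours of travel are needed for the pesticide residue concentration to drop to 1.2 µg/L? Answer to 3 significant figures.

Mixed concentration C = ΣQC/ΣQ = (173.0·0.07900 + 14.20·36.00) / 187.2 = 524.9/187.2 = 2.804 µg/L.
1.9%/h lost → k = −ln(1 − 0.019) = 0.01918 h⁻¹.
2.804·exp(−k·t) = 1.2 → t = ln(2.804/1.2)/k = 159300 s = 44.24 h.

44.2 h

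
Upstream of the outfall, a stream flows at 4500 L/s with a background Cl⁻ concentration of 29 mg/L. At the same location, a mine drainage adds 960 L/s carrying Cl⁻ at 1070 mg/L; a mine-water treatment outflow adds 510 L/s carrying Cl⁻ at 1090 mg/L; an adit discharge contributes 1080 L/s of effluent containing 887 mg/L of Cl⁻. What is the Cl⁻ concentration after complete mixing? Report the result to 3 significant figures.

Flow-weighted average: C = (4500·29.00 + 960.0·1070 + 510.0·1090 + 1080·887.0) / 7050 = 2672000/7050 = 378.9 mg/L.

379 mg/L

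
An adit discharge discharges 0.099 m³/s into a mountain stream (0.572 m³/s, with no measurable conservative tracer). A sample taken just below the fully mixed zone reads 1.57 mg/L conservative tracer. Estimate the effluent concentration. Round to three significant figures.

10.6 mg/L

Mass balance: 0.5720·0 + 0.09900·Cₑ = 0.6710·1.570
→ Cₑ = (0.6710·1.570 − 0.5720·0) / 0.09900 = 10.64 mg/L.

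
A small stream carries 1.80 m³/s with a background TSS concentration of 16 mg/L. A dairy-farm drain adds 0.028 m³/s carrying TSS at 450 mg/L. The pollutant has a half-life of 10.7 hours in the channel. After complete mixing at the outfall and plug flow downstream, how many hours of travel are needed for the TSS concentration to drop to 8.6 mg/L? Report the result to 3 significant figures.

Conservation of mass: C = (1.800·16.00 + 0.02800·450.0) / 1.828 = 41.40/1.828 = 22.65 mg/L.
Half-life 10.7 h → k = ln 2 / 10.7 = 0.06478 h⁻¹ = 1.555 d⁻¹.
22.65·exp(−k·t) = 8.6 → t = ln(22.65/8.6)/k = 53810 s = 14.95 h.

14.9 h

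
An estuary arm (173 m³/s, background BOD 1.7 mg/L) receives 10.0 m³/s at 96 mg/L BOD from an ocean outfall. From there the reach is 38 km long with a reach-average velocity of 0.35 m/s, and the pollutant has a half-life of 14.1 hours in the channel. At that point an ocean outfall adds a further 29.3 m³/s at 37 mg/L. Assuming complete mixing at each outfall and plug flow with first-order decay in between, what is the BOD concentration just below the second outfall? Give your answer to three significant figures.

6.45 mg/L

After mixing, C = (173.0·1.700 + 10.00·96.00) / 183.0 = 1254/183.0 = 6.853 mg/L; combined flow 183.0 m³/s.
Travel time t = 38·1000 / 0.35 = 108600 s = 30.16 h.
Half-life 14.1 h → k = ln 2 / 14.1 = 0.04916 h⁻¹ = 1.180 d⁻¹.
Applying C = C₀e^(−kt): 6.853 × 0.2271 = 1.556 mg/L.
Second outfall: C = (183.0·1.556 + 29.30·37.00)/212.3 = 6.448 mg/L.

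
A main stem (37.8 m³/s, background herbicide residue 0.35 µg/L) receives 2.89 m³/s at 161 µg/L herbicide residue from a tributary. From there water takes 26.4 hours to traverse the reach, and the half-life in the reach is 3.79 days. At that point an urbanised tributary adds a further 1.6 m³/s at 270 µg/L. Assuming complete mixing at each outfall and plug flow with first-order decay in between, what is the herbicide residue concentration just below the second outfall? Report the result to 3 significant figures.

After mixing, C = (37.80·0.3500 + 2.890·161.0) / 40.69 = 478.5/40.69 = 11.76 µg/L; combined flow 40.69 m³/s.
Half-life 3.79 d → k = ln 2 / 3.79 = 0.1829 d⁻¹.
First-order decay: C = 11.76·exp(−k·t) = 11.76·0.8178 = 9.617 µg/L.
Second outfall: C = (40.69·9.617 + 1.600·270.0)/42.29 = 19.47 µg/L.

19.5 µg/L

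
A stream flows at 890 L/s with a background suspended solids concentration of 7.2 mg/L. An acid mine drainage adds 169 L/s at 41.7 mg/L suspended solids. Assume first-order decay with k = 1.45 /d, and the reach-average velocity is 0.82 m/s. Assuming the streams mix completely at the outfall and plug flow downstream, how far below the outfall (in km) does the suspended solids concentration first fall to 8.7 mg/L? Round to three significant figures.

18.5 km

Conservation of mass: C = (890.0·7.200 + 169.0·41.70) / 1059 = 13460/1059 = 12.71 mg/L.
Set 12.71·exp(−k·t) = 8.7 → t = ln(12.71/8.7)/k = 22570 s = 6.269 h.
Distance = v·t = 0.82·22570 = 18500 m = 18.50 km.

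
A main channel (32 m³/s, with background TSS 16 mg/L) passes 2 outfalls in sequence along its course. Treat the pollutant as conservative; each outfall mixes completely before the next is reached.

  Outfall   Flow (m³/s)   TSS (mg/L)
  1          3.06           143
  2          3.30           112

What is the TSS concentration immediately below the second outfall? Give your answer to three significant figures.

34.4 mg/L

Outfall 1: combined Q = 35.06 m³/s; C = (32.00·16.00 + 3.060·143.0)/35.06 = 27.08 mg/L.
Outfall 2: combined Q = 38.36 m³/s; C = (35.06·27.08 + 3.300·112.0)/38.36 = 34.39 mg/L.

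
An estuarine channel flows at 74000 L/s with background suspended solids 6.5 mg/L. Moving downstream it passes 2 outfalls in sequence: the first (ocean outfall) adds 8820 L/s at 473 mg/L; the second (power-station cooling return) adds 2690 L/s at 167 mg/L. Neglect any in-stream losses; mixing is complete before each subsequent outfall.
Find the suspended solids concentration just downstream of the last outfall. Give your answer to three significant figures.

59.7 mg/L

After outfall 1: Q = 74000 + 8820 = 82820 L/s; C = (74000·6.500 + 8820·473.0)/82820 = 56.18 mg/L.
After outfall 2: Q = 82820 + 2690 = 85510 L/s; C = (82820·56.18 + 2690·167.0)/85510 = 59.67 mg/L.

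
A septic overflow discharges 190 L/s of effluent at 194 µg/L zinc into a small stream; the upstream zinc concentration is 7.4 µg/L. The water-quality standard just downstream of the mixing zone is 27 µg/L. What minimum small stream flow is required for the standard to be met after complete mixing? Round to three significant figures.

Set C_mix = 27: (Q·7.400 + 190.0·194.0) / (Q + 190.0) = 27
→ Q = 190.0·(194.0 − 27)/(27 − 7.400) = 1619 L/s.

1620 L/s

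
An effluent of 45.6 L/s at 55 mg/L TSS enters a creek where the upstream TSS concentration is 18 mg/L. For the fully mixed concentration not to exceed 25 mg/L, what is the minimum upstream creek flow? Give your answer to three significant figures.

Set C_mix = 25: (Q·18.00 + 45.60·55.00) / (Q + 45.60) = 25
→ Q = 45.60·(55.00 − 25)/(25 − 18.00) = 195.4 L/s.

195 L/s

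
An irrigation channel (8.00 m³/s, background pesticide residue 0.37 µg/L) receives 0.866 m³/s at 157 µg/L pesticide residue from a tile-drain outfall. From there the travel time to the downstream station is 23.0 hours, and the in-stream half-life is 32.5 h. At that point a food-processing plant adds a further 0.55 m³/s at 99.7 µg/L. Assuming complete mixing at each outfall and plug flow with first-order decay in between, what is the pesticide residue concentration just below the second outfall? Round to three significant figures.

After mixing, C = (8.000·0.3700 + 0.8660·157.0) / 8.866 = 138.9/8.866 = 15.67 µg/L; combined flow 8.866 m³/s.
Half-life 32.5 h → k = ln 2 / 32.5 = 0.02133 h⁻¹ = 0.5119 d⁻¹.
First-order decay: C = 15.67·exp(−k·t) = 15.67·0.6123 = 9.594 µg/L.
At the second outfall, C = (8.866·9.594 + 0.5500·99.70) / (8.866 + 0.5500) = 14.86 µg/L.

14.9 µg/L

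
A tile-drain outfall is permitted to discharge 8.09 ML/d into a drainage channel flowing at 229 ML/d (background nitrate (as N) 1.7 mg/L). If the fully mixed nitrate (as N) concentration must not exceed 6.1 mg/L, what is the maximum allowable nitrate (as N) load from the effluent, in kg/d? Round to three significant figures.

Mass balance at the limit: 229.0·1.700 + 8.090·Cₑ = 237.1·6.1 → Cₑ = 130.6 mg/L.
8.090 ML/d = 0.09363 m³/s. Load = 0.09363 m³/s × 130.6 g/m³ × 86 400 s/d = 1057 kg/d.

1060 kg/d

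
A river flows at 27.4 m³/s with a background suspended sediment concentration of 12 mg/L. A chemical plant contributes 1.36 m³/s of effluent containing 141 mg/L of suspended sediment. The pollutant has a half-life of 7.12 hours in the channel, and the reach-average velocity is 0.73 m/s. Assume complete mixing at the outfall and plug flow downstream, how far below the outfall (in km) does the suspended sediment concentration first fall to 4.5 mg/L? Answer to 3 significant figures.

Conservation of mass: C = (27.40·12.00 + 1.360·141.0) / 28.76 = 520.6/28.76 = 18.10 mg/L.
Half-life 7.12 h → k = ln 2 / 7.12 = 0.09735 h⁻¹ = 2.336 d⁻¹.
Set 18.10·exp(−k·t) = 4.5 → t = ln(18.10/4.5)/k = 51470 s = 14.30 h.
Distance = v·t = 0.73·51470 = 37570 m = 37.57 km.

37.6 km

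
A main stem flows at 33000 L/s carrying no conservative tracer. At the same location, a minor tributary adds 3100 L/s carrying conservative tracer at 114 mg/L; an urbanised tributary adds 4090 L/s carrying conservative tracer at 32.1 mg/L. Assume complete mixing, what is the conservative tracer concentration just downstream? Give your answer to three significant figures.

Conservation of mass: C = (33000·0 + 3100·114.0 + 4090·32.10) / 40190 = 484700/40190 = 12.06 mg/L.

12.1 mg/L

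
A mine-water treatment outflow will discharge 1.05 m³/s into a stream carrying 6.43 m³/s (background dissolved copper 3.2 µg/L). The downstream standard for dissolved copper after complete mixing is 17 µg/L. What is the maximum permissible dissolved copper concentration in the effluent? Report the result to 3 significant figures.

At the limit, (Qr·Cr + Qe·Cₑ)/(Qr + Qe) = 17:
Cₑ = (7.480·17 − 6.430·3.200) / 1.050 = 101.5 µg/L.

102 µg/L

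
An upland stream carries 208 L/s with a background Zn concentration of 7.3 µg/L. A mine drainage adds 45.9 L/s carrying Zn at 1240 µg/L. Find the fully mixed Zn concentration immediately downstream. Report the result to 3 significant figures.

Conservation of mass: C = (208.0·7.300 + 45.90·1240) / 253.9 = 58430/253.9 = 230.1 µg/L.

230 µg/L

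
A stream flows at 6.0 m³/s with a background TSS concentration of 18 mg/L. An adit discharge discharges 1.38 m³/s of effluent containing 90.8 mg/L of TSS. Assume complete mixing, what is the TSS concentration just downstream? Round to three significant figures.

Conservation of mass: C = (6.000·18.00 + 1.380·90.80) / 7.380 = 233.3/7.380 = 31.61 mg/L.

31.6 mg/L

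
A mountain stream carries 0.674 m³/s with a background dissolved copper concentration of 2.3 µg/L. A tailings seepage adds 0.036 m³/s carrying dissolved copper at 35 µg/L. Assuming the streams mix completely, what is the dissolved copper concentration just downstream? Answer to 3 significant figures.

Flow-weighted average: C = (0.6740·2.300 + 0.03600·35.00) / 0.7100 = 2.810/0.7100 = 3.958 µg/L.

3.96 µg/L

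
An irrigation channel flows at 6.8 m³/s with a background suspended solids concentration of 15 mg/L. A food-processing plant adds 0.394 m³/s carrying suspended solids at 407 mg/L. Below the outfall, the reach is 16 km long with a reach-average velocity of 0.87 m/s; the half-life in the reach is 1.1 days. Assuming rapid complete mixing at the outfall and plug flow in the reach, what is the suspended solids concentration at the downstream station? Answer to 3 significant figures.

After mixing, C = (6.800·15.00 + 0.3940·407.0) / 7.194 = 262.4/7.194 = 36.47 mg/L.
Travel time t = 16·1000 / 0.87 = 18390 s = 5.109 h.
Half-life 1.1 d → k = ln 2 / 1.1 = 0.6301 d⁻¹.
Decay over the reach: 36.47·exp(−kt) = 36.47·0.8745 = 31.89 mg/L.

31.9 mg/L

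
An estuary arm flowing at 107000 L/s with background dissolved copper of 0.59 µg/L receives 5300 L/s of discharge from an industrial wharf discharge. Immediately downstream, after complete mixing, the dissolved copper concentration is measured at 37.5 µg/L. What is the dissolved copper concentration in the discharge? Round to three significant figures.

Mass balance: 107000·0.5900 + 5300·Cₑ = 112300·37.50
→ Cₑ = (112300·37.50 − 107000·0.5900) / 5300 = 782.7 µg/L.

783 µg/L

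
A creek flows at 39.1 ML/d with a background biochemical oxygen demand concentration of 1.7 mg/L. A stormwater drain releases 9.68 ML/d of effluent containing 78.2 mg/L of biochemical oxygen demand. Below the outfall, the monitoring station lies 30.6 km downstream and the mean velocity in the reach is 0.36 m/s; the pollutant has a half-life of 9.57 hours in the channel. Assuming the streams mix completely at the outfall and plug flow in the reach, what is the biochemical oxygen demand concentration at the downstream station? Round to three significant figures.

Mass balance: C = (39.10·1.700 + 9.680·78.20) / 48.78 = 823.4/48.78 = 16.88 mg/L.
Travel time t = 30.6·1000 / 0.36 = 85000 s = 23.61 h.
Half-life 9.57 h → k = ln 2 / 9.57 = 0.07243 h⁻¹ = 1.738 d⁻¹.
After decay, C = 16.88 × e^(−kt) = 16.88 × 0.1808 = 3.053 mg/L.

3.05 mg/L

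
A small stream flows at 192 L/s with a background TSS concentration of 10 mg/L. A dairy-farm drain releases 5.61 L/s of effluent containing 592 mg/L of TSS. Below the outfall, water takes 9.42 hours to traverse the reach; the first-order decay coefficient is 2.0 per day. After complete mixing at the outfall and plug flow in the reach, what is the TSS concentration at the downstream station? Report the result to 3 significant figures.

12.1 mg/L

Flow-weighted average: C = (192.0·10.00 + 5.610·592.0) / 197.6 = 5241/197.6 = 26.52 mg/L.
Decay over the reach: 26.52·exp(−kt) = 26.52·0.4561 = 12.10 mg/L.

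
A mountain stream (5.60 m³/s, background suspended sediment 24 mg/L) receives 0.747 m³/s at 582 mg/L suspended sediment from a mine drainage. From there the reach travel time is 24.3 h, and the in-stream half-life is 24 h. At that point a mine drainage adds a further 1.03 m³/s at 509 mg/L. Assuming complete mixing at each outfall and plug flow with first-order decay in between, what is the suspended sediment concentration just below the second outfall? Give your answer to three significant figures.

Conservation of mass: C = (5.600·24.00 + 0.7470·582.0) / 6.347 = 569.2/6.347 = 89.67 mg/L; combined flow 6.347 m³/s.
Half-life 24 h → k = ln 2 / 24 = 0.02888 h⁻¹ = 0.6931 d⁻¹.
Applying C = C₀e^(−kt): 89.67 × 0.4957 = 44.45 mg/L.
Second outfall: C = (6.347·44.45 + 1.030·509.0)/7.377 = 109.3 mg/L.

109 mg/L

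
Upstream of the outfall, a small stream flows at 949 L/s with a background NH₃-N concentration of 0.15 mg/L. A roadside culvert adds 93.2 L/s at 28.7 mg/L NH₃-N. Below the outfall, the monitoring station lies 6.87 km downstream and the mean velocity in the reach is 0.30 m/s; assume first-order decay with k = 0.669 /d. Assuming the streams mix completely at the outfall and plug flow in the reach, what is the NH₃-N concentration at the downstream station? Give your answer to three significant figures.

2.26 mg/L

Mixed concentration C = ΣQC/ΣQ = (949.0·0.1500 + 93.20·28.70) / 1042 = 2817/1042 = 2.703 mg/L.
Travel time t = 6.87·1000 / 0.30 = 22900 s = 6.361 h.
First-order decay: C = 2.703·exp(−k·t) = 2.703·0.8375 = 2.264 mg/L.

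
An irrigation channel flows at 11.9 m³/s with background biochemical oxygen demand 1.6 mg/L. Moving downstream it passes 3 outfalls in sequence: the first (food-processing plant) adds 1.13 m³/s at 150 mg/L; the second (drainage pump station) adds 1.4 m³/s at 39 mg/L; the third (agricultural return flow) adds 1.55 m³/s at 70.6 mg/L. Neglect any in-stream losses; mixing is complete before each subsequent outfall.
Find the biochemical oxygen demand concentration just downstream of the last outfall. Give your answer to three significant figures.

After outfall 1: Q = 11.90 + 1.130 = 13.03 m³/s; C = (11.90·1.600 + 1.130·150.0)/13.03 = 14.47 mg/L.
After outfall 2: Q = 13.03 + 1.400 = 14.43 m³/s; C = (13.03·14.47 + 1.400·39.00)/14.43 = 16.85 mg/L.
After outfall 3: Q = 14.43 + 1.550 = 15.98 m³/s; C = (14.43·16.85 + 1.550·70.60)/15.98 = 22.06 mg/L.

22.1 mg/L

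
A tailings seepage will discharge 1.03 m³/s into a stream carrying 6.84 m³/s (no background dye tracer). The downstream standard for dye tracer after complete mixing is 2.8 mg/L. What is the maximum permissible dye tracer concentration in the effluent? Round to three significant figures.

At the limit, (Qr·Cr + Qe·Cₑ)/(Qr + Qe) = 2.8:
Cₑ = (7.870·2.8 − 6.840·0) / 1.030 = 21.39 mg/L.

21.4 mg/L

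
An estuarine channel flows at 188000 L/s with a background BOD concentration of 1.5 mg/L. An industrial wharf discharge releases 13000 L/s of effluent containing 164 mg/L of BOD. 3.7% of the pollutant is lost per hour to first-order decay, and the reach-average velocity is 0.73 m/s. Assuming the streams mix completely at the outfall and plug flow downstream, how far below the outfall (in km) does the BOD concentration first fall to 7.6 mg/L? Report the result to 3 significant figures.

31.9 km

Conservation of mass: C = (188000·1.500 + 13000·164.0) / 201000 = 2414000/201000 = 12.01 mg/L.
3.7%/h lost → k = −ln(1 − 0.037) = 0.03770 h⁻¹.
Set 12.01·exp(−k·t) = 7.6 → t = ln(12.01/7.6)/k = 43690 s = 12.14 h.
Distance = v·t = 0.73·43690 = 31900 m = 31.90 km.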